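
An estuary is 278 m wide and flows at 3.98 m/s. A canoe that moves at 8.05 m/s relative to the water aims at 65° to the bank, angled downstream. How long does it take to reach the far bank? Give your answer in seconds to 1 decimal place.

The component of the canoe's velocity perpendicular to the bank is 8.05 × sin 65° = 7.296 m/s.
The current is parallel to the bank, so it does not affect the crossing time.
Time = 278 / 7.296 = 38.104 s.

38.1 s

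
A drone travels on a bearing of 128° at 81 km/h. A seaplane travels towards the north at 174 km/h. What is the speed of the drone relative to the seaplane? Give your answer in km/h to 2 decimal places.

232.79 km/h

Taking east as x and north as y: drone velocity = (63.829, -49.869) km/h; seaplane velocity = (0.000, 174.000) km/h.
Velocity of drone relative to seaplane = (63.829, -49.869) − (0.000, 174.000) = (63.829, -223.869) km/h.
Magnitude = |(63.829, -223.869)| = 232.790 km/h.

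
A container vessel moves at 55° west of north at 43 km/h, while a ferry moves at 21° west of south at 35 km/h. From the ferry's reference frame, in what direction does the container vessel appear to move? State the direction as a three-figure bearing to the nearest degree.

Taking east as x and north as y: container vessel velocity = (-35.224, 24.664) km/h; ferry velocity = (-12.543, -32.675) km/h.
Velocity of container vessel relative to ferry = (-35.224, 24.664) − (-12.543, -32.675) = (-22.681, 57.339) km/h.
Bearing = atan2(-22.68, 57.34) = 338.42° clockwise from north.

338°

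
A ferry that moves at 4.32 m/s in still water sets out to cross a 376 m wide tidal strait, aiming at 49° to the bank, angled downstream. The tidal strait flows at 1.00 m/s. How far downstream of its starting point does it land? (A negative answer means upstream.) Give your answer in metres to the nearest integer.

442 m

Perpendicular speed = 3.260 m/s; crossing time = 376 / 3.260 = 115.325 s.
Net downstream speed = 3.834 m/s.
Drift = 3.834 × 115.325 = 442.177 m (downstream).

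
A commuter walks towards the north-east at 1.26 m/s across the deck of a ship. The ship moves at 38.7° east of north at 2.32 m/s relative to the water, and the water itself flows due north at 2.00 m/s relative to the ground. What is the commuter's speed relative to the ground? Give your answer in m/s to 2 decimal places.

5.25 m/s

In east/north components (m/s): commuter relative to ship = (0.891, 0.891); ship relative to water = (1.451, 1.811); water relative to ground = (0.000, 2.000).
Sum = (2.342, 4.702) m/s.
Speed = |(2.342, 4.702)| = 5.252 m/s.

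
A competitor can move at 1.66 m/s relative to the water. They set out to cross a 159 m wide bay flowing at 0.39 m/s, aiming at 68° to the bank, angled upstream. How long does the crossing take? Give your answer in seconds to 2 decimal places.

The component of the competitor's velocity perpendicular to the bank is 1.66 × sin 68° = 1.539 m/s.
Only the cross-stream component determines the crossing time; the current contributes nothing perpendicular to the bank.
Time = 159 / 1.539 = 103.305 s.

103.31 s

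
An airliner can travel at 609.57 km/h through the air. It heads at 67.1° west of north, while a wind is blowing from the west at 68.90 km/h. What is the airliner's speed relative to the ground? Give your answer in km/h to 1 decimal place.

546.8 km/h

Taking east as x and north as y: velocity relative to the air = (-561.527, 237.198) km/h; the air relative to ground = (68.900, 0.000) km/h.
Velocity relative to ground = (-561.527, 237.198) + (68.900, 0.000) = (-492.627, 237.198) km/h.
Speed = |(-492.627, 237.198)| = 546.758 km/h.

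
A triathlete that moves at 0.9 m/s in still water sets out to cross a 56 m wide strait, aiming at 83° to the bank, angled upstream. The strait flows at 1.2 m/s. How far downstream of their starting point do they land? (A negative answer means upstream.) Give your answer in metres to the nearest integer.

68 m

Perpendicular speed = 0.893 m/s; crossing time = 56 / 0.893 = 62.690 s.
Net downstream speed = 1.090 m/s.
Drift = 1.090 × 62.690 = 68.351 m (downstream).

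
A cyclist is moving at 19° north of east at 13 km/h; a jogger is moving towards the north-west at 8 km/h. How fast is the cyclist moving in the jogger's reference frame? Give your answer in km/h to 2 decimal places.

Taking east as x and north as y: cyclist velocity = (12.292, 4.232) km/h; jogger velocity = (-5.657, 5.657) km/h.
Velocity of cyclist relative to jogger = (12.292, 4.232) − (-5.657, 5.657) = (17.949, -1.424) km/h.
Magnitude = |(17.949, -1.424)| = 18.005 km/h.

18.01 km/h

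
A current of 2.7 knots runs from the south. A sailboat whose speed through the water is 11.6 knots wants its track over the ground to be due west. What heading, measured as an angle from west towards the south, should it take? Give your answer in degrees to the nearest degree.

The current pushes perpendicular to the desired track; the heading must have a component into the current equal to 2.7 knots: 11.6 sin θ = 2.7.
sin θ = 0.2328, so θ = 13.460°.

13°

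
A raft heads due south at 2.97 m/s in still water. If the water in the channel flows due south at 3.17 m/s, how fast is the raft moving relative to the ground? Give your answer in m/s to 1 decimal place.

6.1 m/s

Taking east as x and north as y: velocity relative to the water = (0.000, -2.970) m/s; the water relative to ground = (0.000, -3.170) m/s.
Velocity relative to ground = (0.000, -2.970) + (0.000, -3.170) = (0.000, -6.140) m/s.
Speed = |(0.000, -6.140)| = 6.140 m/s.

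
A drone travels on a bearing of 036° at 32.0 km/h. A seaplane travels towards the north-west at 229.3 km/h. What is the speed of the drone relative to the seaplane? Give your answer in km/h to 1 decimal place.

226.5 km/h

Taking east as x and north as y: drone velocity = (18.809, 25.889) km/h; seaplane velocity = (-162.140, 162.140) km/h.
Velocity of drone relative to seaplane = (18.809, 25.889) − (-162.140, 162.140) = (180.949, -136.251) km/h.
Magnitude = |(180.949, -136.251)| = 226.510 km/h.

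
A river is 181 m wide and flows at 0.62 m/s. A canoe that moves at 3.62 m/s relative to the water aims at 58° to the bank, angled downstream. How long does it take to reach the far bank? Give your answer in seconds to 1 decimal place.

59.0 s

The component of the canoe's velocity perpendicular to the bank is 3.62 × sin 58° = 3.070 m/s.
The current is parallel to the bank, so it does not affect the crossing time.
Time = 181 / 3.070 = 58.959 s.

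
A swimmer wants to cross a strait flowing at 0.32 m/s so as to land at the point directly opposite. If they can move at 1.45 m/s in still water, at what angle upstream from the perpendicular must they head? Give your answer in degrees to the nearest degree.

To cancel the current, the upstream component of the swimmer's velocity must equal the flow: 1.45 sin θ = 0.32.
sin θ = 0.32 / 1.45 = 0.2207.
θ = arcsin(0.2207) = 12.750°.

13°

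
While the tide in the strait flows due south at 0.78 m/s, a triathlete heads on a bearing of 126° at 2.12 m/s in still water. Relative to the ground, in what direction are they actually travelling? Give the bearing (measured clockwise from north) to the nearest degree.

Taking east as x and north as y: velocity relative to the water = (1.715, -1.246) m/s; the water relative to ground = (0.000, -0.780) m/s.
Velocity relative to ground = (1.715, -1.246) + (0.000, -0.780) = (1.715, -2.026) m/s.
Bearing = atan2(1.72, -2.03) = 139.75° clockwise from north.

140°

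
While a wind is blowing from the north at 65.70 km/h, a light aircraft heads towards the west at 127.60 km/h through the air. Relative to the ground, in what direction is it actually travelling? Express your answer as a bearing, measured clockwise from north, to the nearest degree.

Taking east as x and north as y: velocity relative to the air = (-127.600, 0.000) km/h; the air relative to ground = (0.000, -65.700) km/h.
Velocity relative to ground = (-127.600, 0.000) + (0.000, -65.700) = (-127.600, -65.700) km/h.
Bearing = atan2(-127.60, -65.70) = 242.76° clockwise from north.

243°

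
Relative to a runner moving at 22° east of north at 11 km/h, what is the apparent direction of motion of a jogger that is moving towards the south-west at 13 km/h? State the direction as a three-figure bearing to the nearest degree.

Taking east as x and north as y: jogger velocity = (-9.192, -9.192) km/h; runner velocity = (4.121, 10.199) km/h.
Velocity of jogger relative to runner = (-9.192, -9.192) − (4.121, 10.199) = (-13.313, -19.391) km/h.
Bearing = atan2(-13.31, -19.39) = 214.47° clockwise from north.

214°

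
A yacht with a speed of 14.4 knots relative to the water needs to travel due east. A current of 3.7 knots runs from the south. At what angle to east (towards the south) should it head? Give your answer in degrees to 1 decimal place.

14.9°

The current pushes perpendicular to the desired track; the heading must have a component into the current equal to 3.7 knots: 14.4 sin θ = 3.7.
sin θ = 0.2569, so θ = 14.889°.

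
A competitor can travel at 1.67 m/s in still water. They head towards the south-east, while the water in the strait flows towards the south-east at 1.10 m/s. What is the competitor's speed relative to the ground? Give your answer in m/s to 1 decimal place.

Taking east as x and north as y: velocity relative to the water = (1.181, -1.181) m/s; the water relative to ground = (0.778, -0.778) m/s.
Velocity relative to ground = (1.181, -1.181) + (0.778, -0.778) = (1.959, -1.959) m/s.
Speed = |(1.959, -1.959)| = 2.770 m/s.

2.8 m/s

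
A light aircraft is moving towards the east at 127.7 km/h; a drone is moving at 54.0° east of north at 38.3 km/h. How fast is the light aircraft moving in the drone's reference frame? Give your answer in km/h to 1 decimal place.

99.3 km/h

Taking east as x and north as y: light aircraft velocity = (127.700, 0.000) km/h; drone velocity = (30.985, 22.512) km/h.
Velocity of light aircraft relative to drone = (127.700, 0.000) − (30.985, 22.512) = (96.715, -22.512) km/h.
Magnitude = |(96.715, -22.512)| = 99.300 km/h.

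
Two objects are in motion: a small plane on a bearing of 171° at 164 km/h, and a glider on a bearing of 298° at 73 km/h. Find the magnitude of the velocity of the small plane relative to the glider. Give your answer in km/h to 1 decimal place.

216.0 km/h

Taking east as x and north as y: small plane velocity = (25.655, -161.981) km/h; glider velocity = (-64.455, 34.271) km/h.
Velocity of small plane relative to glider = (25.655, -161.981) − (-64.455, 34.271) = (90.110, -196.252) km/h.
Magnitude = |(90.110, -196.252)| = 215.951 km/h.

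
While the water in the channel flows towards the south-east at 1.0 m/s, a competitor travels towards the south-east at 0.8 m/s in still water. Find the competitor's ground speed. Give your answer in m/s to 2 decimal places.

1.80 m/s

Taking east as x and north as y: velocity relative to the water = (0.566, -0.566) m/s; the water relative to ground = (0.707, -0.707) m/s.
Velocity relative to ground = (0.566, -0.566) + (0.707, -0.707) = (1.273, -1.273) m/s.
Speed = |(1.273, -1.273)| = 1.800 m/s.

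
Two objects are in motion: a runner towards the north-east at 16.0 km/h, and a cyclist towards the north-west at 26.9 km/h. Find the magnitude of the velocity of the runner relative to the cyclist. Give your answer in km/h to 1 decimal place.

Taking east as x and north as y: runner velocity = (11.314, 11.314) km/h; cyclist velocity = (-19.021, 19.021) km/h.
Velocity of runner relative to cyclist = (11.314, 11.314) − (-19.021, 19.021) = (30.335, -7.707) km/h.
Magnitude = |(30.335, -7.707)| = 31.299 km/h.

31.3 km/h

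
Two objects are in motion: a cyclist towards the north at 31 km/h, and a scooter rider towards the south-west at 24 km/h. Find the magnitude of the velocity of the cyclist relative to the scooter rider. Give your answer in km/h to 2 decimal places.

Taking east as x and north as y: cyclist velocity = (0.000, 31.000) km/h; scooter rider velocity = (-16.971, -16.971) km/h.
Velocity of cyclist relative to scooter rider = (0.000, 31.000) − (-16.971, -16.971) = (16.971, 47.971) km/h.
Magnitude = |(16.971, 47.971)| = 50.884 km/h.

50.88 km/h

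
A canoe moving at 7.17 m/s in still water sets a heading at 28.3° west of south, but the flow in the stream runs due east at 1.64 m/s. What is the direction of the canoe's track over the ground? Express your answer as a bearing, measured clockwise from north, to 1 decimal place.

Taking east as x and north as y: velocity relative to the water = (-3.399, -6.313) m/s; the water relative to ground = (1.640, 0.000) m/s.
Velocity relative to ground = (-3.399, -6.313) + (1.640, 0.000) = (-1.759, -6.313) m/s.
Bearing = atan2(-1.76, -6.31) = 195.57° clockwise from north.

195.6°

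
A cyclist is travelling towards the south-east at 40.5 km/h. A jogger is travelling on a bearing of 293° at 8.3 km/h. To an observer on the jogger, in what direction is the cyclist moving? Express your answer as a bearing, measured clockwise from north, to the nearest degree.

Taking east as x and north as y: cyclist velocity = (28.638, -28.638) km/h; jogger velocity = (-7.640, 3.243) km/h.
Velocity of cyclist relative to jogger = (28.638, -28.638) − (-7.640, 3.243) = (36.278, -31.881) km/h.
Bearing = atan2(36.28, -31.88) = 131.31° clockwise from north.

131°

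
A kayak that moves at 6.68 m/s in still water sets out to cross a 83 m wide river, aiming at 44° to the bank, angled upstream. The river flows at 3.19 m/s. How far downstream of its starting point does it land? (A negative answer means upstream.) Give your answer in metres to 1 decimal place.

-28.9 m

Perpendicular speed = 4.640 m/s; crossing time = 83 / 4.640 = 17.887 s.
Net downstream speed = -1.615 m/s.
Drift = -1.615 × 17.887 = -28.890 m (upstream).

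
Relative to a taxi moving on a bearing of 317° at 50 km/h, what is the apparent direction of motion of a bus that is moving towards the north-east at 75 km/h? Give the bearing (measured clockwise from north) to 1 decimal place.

079.3°

Taking east as x and north as y: bus velocity = (53.033, 53.033) km/h; taxi velocity = (-34.100, 36.568) km/h.
Velocity of bus relative to taxi = (53.033, 53.033) − (-34.100, 36.568) = (87.133, 16.465) km/h.
Bearing = atan2(87.13, 16.47) = 79.30° clockwise from north.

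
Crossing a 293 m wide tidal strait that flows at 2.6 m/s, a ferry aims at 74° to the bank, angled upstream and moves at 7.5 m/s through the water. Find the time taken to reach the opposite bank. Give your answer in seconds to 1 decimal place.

The component of the ferry's velocity perpendicular to the bank is 7.5 × sin 74° = 7.209 m/s.
Only the cross-stream component determines the crossing time; the current contributes nothing perpendicular to the bank.
Time = 293 / 7.209 = 40.641 s.

40.6 s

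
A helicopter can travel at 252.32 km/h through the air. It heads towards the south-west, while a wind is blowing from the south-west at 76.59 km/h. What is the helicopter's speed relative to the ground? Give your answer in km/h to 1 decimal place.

175.7 km/h

Taking east as x and north as y: velocity relative to the air = (-178.417, -178.417) km/h; the air relative to ground = (54.157, 54.157) km/h.
Velocity relative to ground = (-178.417, -178.417) + (54.157, 54.157) = (-124.260, -124.260) km/h.
Speed = |(-124.260, -124.260)| = 175.730 km/h.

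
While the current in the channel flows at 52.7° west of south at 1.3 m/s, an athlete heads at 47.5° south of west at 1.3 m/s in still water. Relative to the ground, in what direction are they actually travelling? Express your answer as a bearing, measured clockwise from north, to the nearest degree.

Taking east as x and north as y: velocity relative to the water = (-0.878, -0.958) m/s; the water relative to ground = (-1.034, -0.788) m/s.
Velocity relative to ground = (-0.878, -0.958) + (-1.034, -0.788) = (-1.912, -1.746) m/s.
Bearing = atan2(-1.91, -1.75) = 227.60° clockwise from north.

228°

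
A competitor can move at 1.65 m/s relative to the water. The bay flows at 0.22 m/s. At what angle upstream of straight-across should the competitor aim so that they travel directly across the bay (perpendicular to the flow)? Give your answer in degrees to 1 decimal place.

To cancel the current, the upstream component of the competitor's velocity must equal the flow: 1.65 sin θ = 0.22.
sin θ = 0.22 / 1.65 = 0.1333.
θ = arcsin(0.1333) = 7.662°.

7.7°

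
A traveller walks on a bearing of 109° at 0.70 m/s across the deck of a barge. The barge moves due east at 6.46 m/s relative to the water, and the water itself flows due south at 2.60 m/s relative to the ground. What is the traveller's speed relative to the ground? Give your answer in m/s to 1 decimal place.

7.7 m/s

In east/north components (m/s): traveller relative to barge = (0.662, -0.228); barge relative to water = (6.460, 0.000); water relative to ground = (0.000, -2.600).
Sum = (7.122, -2.828) m/s.
Speed = |(7.122, -2.828)| = 7.663 m/s.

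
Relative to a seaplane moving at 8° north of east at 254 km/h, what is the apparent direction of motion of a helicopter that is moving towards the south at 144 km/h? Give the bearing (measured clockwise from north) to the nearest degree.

235°

Taking east as x and north as y: helicopter velocity = (0.000, -144.000) km/h; seaplane velocity = (251.528, 35.350) km/h.
Velocity of helicopter relative to seaplane = (0.000, -144.000) − (251.528, 35.350) = (-251.528, -179.350) km/h.
Bearing = atan2(-251.53, -179.35) = 234.51° clockwise from north.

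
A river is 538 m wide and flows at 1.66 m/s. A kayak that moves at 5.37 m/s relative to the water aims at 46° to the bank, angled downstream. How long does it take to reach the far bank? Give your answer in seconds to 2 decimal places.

139.28 s

The component of the kayak's velocity perpendicular to the bank is 5.37 × sin 46° = 3.863 m/s.
The flow acts along the bank and has no component across it.
Time = 538 / 3.863 = 139.275 s.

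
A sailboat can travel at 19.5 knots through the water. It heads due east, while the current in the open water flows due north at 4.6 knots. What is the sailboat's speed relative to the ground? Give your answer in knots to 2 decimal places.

20.04 knots

Taking east as x and north as y: velocity relative to the water = (19.500, 0.000) knots; the water relative to ground = (0.000, 4.600) knots.
Velocity relative to ground = (19.500, 0.000) + (0.000, 4.600) = (19.500, 4.600) knots.
Speed = |(19.500, 4.600)| = 20.035 knots.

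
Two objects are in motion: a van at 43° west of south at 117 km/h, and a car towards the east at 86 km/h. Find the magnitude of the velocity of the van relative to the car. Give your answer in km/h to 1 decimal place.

186.6 km/h

Taking east as x and north as y: van velocity = (-79.794, -85.568) km/h; car velocity = (86.000, 0.000) km/h.
Velocity of van relative to car = (-79.794, -85.568) − (86.000, 0.000) = (-165.794, -85.568) km/h.
Magnitude = |(-165.794, -85.568)| = 186.573 km/h.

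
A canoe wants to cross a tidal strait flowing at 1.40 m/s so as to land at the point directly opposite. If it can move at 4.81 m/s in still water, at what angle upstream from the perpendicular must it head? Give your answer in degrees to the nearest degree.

17°

To cancel the current, the upstream component of the canoe's velocity must equal the flow: 4.81 sin θ = 1.40.
sin θ = 1.40 / 4.81 = 0.2911.
θ = arcsin(0.2911) = 16.921°.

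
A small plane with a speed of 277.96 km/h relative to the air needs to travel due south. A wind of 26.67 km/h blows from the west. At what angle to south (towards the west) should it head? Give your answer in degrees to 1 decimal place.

5.5°

The wind pushes perpendicular to the desired track; the heading must have a component into the wind equal to 26.67 km/h: 277.96 sin θ = 26.67.
sin θ = 0.0959, so θ = 5.506°.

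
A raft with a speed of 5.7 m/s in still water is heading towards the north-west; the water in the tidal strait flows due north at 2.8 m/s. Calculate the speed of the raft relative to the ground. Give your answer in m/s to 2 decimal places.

Taking east as x and north as y: velocity relative to the water = (-4.031, 4.031) m/s; the water relative to ground = (0.000, 2.800) m/s.
Velocity relative to ground = (-4.031, 4.031) + (0.000, 2.800) = (-4.031, 6.831) m/s.
Speed = |(-4.031, 6.831)| = 7.931 m/s.

7.93 m/s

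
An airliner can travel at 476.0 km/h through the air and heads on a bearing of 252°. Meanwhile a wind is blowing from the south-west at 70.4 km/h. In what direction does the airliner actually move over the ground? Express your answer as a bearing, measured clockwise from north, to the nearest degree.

Taking east as x and north as y: velocity relative to the air = (-452.703, -147.092) km/h; the air relative to ground = (49.780, 49.780) km/h.
Velocity relative to ground = (-452.703, -147.092) + (49.780, 49.780) = (-402.923, -97.312) km/h.
Bearing = atan2(-402.92, -97.31) = 256.42° clockwise from north.

256°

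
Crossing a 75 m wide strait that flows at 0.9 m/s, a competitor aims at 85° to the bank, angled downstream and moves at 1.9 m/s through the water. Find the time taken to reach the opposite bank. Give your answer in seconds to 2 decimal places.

39.62 s

The component of the competitor's velocity perpendicular to the bank is 1.9 × sin 85° = 1.893 m/s.
Only the cross-stream component determines the crossing time; the current contributes nothing perpendicular to the bank.
Time = 75 / 1.893 = 39.624 s.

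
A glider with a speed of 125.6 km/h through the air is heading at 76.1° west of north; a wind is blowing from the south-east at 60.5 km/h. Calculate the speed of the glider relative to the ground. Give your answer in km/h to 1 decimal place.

180.1 km/h

Taking east as x and north as y: velocity relative to the air = (-121.922, 30.173) km/h; the air relative to ground = (-42.780, 42.780) km/h.
Velocity relative to ground = (-121.922, 30.173) + (-42.780, 42.780) = (-164.702, 72.953) km/h.
Speed = |(-164.702, 72.953)| = 180.136 km/h.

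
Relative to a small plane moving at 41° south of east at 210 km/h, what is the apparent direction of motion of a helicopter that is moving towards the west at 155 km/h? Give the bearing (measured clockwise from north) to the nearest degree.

294°

Taking east as x and north as y: helicopter velocity = (-155.000, 0.000) km/h; small plane velocity = (158.489, -137.772) km/h.
Velocity of helicopter relative to small plane = (-155.000, 0.000) − (158.489, -137.772) = (-313.489, 137.772) km/h.
Bearing = atan2(-313.49, 137.77) = 293.72° clockwise from north.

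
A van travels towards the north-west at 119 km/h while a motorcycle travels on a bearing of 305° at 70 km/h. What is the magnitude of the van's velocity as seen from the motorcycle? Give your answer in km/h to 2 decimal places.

51.52 km/h

Taking east as x and north as y: van velocity = (-84.146, 84.146) km/h; motorcycle velocity = (-57.341, 40.150) km/h.
Velocity of van relative to motorcycle = (-84.146, 84.146) − (-57.341, 40.150) = (-26.805, 43.995) km/h.
Magnitude = |(-26.805, 43.995)| = 51.518 km/h.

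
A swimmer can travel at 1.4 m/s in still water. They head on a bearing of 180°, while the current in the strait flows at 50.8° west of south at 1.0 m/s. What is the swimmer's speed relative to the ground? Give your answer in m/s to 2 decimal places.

Taking east as x and north as y: velocity relative to the water = (0.000, -1.400) m/s; the water relative to ground = (-0.775, -0.632) m/s.
Velocity relative to ground = (0.000, -1.400) + (-0.775, -0.632) = (-0.775, -2.032) m/s.
Speed = |(-0.775, -2.032)| = 2.175 m/s.

2.17 m/s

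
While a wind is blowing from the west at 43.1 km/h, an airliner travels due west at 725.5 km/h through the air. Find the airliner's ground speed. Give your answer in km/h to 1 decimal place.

682.4 km/h

Taking east as x and north as y: velocity relative to the air = (-725.500, 0.000) km/h; the air relative to ground = (43.100, 0.000) km/h.
Velocity relative to ground = (-725.500, 0.000) + (43.100, 0.000) = (-682.400, 0.000) km/h.
Speed = |(-682.400, 0.000)| = 682.400 km/h.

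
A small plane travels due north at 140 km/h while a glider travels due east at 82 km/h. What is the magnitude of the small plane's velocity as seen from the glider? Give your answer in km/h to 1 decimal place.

Taking east as x and north as y: small plane velocity = (0.000, 140.000) km/h; glider velocity = (82.000, 0.000) km/h.
Velocity of small plane relative to glider = (0.000, 140.000) − (82.000, 0.000) = (-82.000, 140.000) km/h.
Magnitude = |(-82.000, 140.000)| = 162.247 km/h.

162.2 km/h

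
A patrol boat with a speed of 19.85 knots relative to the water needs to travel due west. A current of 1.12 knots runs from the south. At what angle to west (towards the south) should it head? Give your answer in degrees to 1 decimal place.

The current pushes perpendicular to the desired track; the heading must have a component into the current equal to 1.12 knots: 19.85 sin θ = 1.12.
sin θ = 0.0564, so θ = 3.235°.

3.2°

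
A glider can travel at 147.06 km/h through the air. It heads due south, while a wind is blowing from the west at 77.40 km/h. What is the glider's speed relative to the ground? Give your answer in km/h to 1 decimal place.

Taking east as x and north as y: velocity relative to the air = (0.000, -147.060) km/h; the air relative to ground = (77.400, 0.000) km/h.
Velocity relative to ground = (0.000, -147.060) + (77.400, 0.000) = (77.400, -147.060) km/h.
Speed = |(77.400, -147.060)| = 166.185 km/h.

166.2 km/h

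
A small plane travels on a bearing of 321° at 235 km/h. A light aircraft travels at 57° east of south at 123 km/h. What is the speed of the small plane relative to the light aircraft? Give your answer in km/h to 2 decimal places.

Taking east as x and north as y: small plane velocity = (-147.890, 182.629) km/h; light aircraft velocity = (103.156, -66.991) km/h.
Velocity of small plane relative to light aircraft = (-147.890, 182.629) − (103.156, -66.991) = (-251.047, 249.620) km/h.
Magnitude = |(-251.047, 249.620)| = 354.026 km/h.

354.03 km/h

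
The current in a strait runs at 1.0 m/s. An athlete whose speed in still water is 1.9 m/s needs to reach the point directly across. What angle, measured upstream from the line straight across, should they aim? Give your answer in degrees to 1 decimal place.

31.8°

To cancel the current, the upstream component of the athlete's velocity must equal the flow: 1.9 sin θ = 1.0.
sin θ = 1.0 / 1.9 = 0.5263.
θ = arcsin(0.5263) = 31.757°.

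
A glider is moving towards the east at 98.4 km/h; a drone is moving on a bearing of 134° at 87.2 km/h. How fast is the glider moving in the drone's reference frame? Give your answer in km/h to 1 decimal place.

70.3 km/h

Taking east as x and north as y: glider velocity = (98.400, 0.000) km/h; drone velocity = (62.726, -60.574) km/h.
Velocity of glider relative to drone = (98.400, 0.000) − (62.726, -60.574) = (35.674, 60.574) km/h.
Magnitude = |(35.674, 60.574)| = 70.298 km/h.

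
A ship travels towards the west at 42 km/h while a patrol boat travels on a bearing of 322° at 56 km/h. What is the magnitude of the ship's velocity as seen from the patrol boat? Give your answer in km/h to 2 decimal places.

44.77 km/h

Taking east as x and north as y: ship velocity = (-42.000, 0.000) km/h; patrol boat velocity = (-34.477, 44.129) km/h.
Velocity of ship relative to patrol boat = (-42.000, 0.000) − (-34.477, 44.129) = (-7.523, -44.129) km/h.
Magnitude = |(-7.523, -44.129)| = 44.765 km/h.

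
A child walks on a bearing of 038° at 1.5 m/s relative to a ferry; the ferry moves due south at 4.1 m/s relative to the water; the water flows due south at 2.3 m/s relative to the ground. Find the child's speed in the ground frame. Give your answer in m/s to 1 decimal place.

5.3 m/s

In east/north components (m/s): child relative to ferry = (0.923, 1.182); ferry relative to water = (0.000, -4.100); water relative to ground = (0.000, -2.300).
Sum = (0.923, -5.218) m/s.
Speed = |(0.923, -5.218)| = 5.299 m/s.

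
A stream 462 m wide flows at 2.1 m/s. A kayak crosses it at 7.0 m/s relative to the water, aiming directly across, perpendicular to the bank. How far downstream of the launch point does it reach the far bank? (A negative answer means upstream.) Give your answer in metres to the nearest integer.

Perpendicular speed = 7.000 m/s; crossing time = 462 / 7.000 = 66.000 s.
Net downstream speed = 2.100 m/s.
Drift = 2.100 × 66.000 = 138.600 m (downstream).

139 m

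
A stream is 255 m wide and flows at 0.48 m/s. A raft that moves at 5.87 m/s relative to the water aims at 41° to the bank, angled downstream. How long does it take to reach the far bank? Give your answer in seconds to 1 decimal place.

The component of the raft's velocity perpendicular to the bank is 5.87 × sin 41° = 3.851 m/s.
The flow acts along the bank and has no component across it.
Time = 255 / 3.851 = 66.215 s.

66.2 s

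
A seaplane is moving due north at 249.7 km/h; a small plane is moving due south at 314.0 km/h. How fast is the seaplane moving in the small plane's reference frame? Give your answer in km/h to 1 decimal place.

563.7 km/h

Taking east as x and north as y: seaplane velocity = (0.000, 249.700) km/h; small plane velocity = (0.000, -314.000) km/h.
Velocity of seaplane relative to small plane = (0.000, 249.700) − (0.000, -314.000) = (0.000, 563.700) km/h.
Magnitude = |(0.000, 563.700)| = 563.700 km/h.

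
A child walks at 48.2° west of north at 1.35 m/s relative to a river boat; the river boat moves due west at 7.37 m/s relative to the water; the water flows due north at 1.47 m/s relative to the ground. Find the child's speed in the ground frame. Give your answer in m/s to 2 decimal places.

8.71 m/s

In east/north components (m/s): child relative to river boat = (-1.006, 0.900); river boat relative to water = (-7.370, 0.000); water relative to ground = (0.000, 1.470).
Sum = (-8.376, 2.370) m/s.
Speed = |(-8.376, 2.370)| = 8.705 m/s.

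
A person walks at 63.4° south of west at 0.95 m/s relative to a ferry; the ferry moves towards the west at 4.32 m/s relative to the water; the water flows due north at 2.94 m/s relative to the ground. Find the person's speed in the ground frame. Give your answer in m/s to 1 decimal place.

5.2 m/s

In east/north components (m/s): person relative to ferry = (-0.425, -0.849); ferry relative to water = (-4.320, 0.000); water relative to ground = (0.000, 2.940).
Sum = (-4.745, 2.091) m/s.
Speed = |(-4.745, 2.091)| = 5.185 m/s.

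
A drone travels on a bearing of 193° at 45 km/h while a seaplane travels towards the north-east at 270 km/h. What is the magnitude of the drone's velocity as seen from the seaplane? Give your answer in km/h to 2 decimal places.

309.08 km/h

Taking east as x and north as y: drone velocity = (-10.123, -43.847) km/h; seaplane velocity = (190.919, 190.919) km/h.
Velocity of drone relative to seaplane = (-10.123, -43.847) − (190.919, 190.919) = (-201.042, -234.765) km/h.
Magnitude = |(-201.042, -234.765)| = 309.083 km/h.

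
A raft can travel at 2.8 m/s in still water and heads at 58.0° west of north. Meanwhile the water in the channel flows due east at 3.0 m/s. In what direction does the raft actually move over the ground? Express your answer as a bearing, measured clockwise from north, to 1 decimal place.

022.9°

Taking east as x and north as y: velocity relative to the water = (-2.375, 1.484) m/s; the water relative to ground = (3.000, 0.000) m/s.
Velocity relative to ground = (-2.375, 1.484) + (3.000, 0.000) = (0.625, 1.484) m/s.
Bearing = atan2(0.63, 1.48) = 22.86° clockwise from north.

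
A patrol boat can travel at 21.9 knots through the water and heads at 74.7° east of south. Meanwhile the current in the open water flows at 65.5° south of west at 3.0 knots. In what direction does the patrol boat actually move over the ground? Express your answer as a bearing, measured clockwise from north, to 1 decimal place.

Taking east as x and north as y: velocity relative to the water = (21.124, -5.779) knots; the water relative to ground = (-1.244, -2.730) knots.
Velocity relative to ground = (21.124, -5.779) + (-1.244, -2.730) = (19.880, -8.509) knots.
Bearing = atan2(19.88, -8.51) = 113.17° clockwise from north.

113.2°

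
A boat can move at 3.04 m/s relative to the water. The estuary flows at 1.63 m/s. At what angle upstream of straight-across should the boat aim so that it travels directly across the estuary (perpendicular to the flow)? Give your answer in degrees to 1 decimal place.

32.4°

To cancel the current, the upstream component of the boat's velocity must equal the flow: 3.04 sin θ = 1.63.
sin θ = 1.63 / 3.04 = 0.5362.
θ = arcsin(0.5362) = 32.424°.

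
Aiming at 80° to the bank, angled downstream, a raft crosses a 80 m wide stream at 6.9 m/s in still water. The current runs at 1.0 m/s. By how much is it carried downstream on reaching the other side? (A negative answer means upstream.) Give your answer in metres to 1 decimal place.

25.9 m

Perpendicular speed = 6.795 m/s; crossing time = 80 / 6.795 = 11.773 s.
Net downstream speed = 2.198 m/s.
Drift = 2.198 × 11.773 = 25.879 m (downstream).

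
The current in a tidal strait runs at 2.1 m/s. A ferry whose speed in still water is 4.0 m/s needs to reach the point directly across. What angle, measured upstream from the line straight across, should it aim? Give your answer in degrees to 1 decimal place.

To cancel the current, the upstream component of the ferry's velocity must equal the flow: 4.0 sin θ = 2.1.
sin θ = 2.1 / 4.0 = 0.5250.
θ = arcsin(0.5250) = 31.668°.

31.7°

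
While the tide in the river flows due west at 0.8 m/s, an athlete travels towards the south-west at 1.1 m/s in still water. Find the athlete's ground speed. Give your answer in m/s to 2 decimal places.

Taking east as x and north as y: velocity relative to the water = (-0.778, -0.778) m/s; the water relative to ground = (-0.800, 0.000) m/s.
Velocity relative to ground = (-0.778, -0.778) + (-0.800, 0.000) = (-1.578, -0.778) m/s.
Speed = |(-1.578, -0.778)| = 1.759 m/s.

1.76 m/s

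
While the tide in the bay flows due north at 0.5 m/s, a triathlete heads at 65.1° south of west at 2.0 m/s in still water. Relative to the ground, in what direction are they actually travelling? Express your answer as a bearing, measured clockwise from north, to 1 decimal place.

Taking east as x and north as y: velocity relative to the water = (-0.842, -1.814) m/s; the water relative to ground = (0.000, 0.500) m/s.
Velocity relative to ground = (-0.842, -1.814) + (0.000, 0.500) = (-0.842, -1.314) m/s.
Bearing = atan2(-0.84, -1.31) = 212.65° clockwise from north.

212.7°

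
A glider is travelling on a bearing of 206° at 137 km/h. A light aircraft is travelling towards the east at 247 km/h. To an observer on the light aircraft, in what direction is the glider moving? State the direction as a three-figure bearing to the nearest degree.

248°

Taking east as x and north as y: glider velocity = (-60.057, -123.135) km/h; light aircraft velocity = (247.000, 0.000) km/h.
Velocity of glider relative to light aircraft = (-60.057, -123.135) − (247.000, 0.000) = (-307.057, -123.135) km/h.
Bearing = atan2(-307.06, -123.13) = 248.15° clockwise from north.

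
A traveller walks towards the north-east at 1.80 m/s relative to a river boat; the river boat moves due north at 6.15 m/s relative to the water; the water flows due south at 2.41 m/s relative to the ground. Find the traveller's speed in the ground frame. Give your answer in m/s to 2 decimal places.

5.17 m/s

In east/north components (m/s): traveller relative to river boat = (1.273, 1.273); river boat relative to water = (0.000, 6.150); water relative to ground = (0.000, -2.410).
Sum = (1.273, 5.013) m/s.
Speed = |(1.273, 5.013)| = 5.172 m/s.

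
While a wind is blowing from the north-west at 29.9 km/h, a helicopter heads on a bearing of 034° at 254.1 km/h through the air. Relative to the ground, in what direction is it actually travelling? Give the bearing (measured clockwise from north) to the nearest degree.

Taking east as x and north as y: velocity relative to the air = (142.091, 210.658) km/h; the air relative to ground = (21.142, -21.142) km/h.
Velocity relative to ground = (142.091, 210.658) + (21.142, -21.142) = (163.233, 189.516) km/h.
Bearing = atan2(163.23, 189.52) = 40.74° clockwise from north.

041°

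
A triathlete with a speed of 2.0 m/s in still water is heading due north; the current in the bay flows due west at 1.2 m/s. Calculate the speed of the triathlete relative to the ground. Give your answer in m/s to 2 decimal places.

2.33 m/s

Taking east as x and north as y: velocity relative to the water = (0.000, 2.000) m/s; the water relative to ground = (-1.200, 0.000) m/s.
Velocity relative to ground = (0.000, 2.000) + (-1.200, 0.000) = (-1.200, 2.000) m/s.
Speed = |(-1.200, 2.000)| = 2.332 m/s.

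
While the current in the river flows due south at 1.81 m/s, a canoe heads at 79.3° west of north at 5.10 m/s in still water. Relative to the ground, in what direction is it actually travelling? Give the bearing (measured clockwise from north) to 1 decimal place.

Taking east as x and north as y: velocity relative to the water = (-5.011, 0.947) m/s; the water relative to ground = (0.000, -1.810) m/s.
Velocity relative to ground = (-5.011, 0.947) + (0.000, -1.810) = (-5.011, -0.863) m/s.
Bearing = atan2(-5.01, -0.86) = 260.23° clockwise from north.

260.2°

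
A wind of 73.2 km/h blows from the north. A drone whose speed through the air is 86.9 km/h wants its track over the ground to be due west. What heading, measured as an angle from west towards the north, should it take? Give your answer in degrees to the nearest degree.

57°

The wind pushes perpendicular to the desired track; the heading must have a component into the wind equal to 73.2 km/h: 86.9 sin θ = 73.2.
sin θ = 0.8423, so θ = 57.389°.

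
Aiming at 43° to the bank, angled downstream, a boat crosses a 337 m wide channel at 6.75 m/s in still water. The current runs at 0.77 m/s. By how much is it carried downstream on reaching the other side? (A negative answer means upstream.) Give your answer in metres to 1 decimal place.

417.8 m

Perpendicular speed = 4.603 m/s; crossing time = 337 / 4.603 = 73.205 s.
Net downstream speed = 5.707 m/s.
Drift = 5.707 × 73.205 = 417.756 m (downstream).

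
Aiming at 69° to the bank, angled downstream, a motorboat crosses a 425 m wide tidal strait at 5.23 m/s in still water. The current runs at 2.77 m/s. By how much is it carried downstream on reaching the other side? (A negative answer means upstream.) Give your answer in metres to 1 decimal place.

Perpendicular speed = 4.883 m/s; crossing time = 425 / 4.883 = 87.043 s.
Net downstream speed = 4.644 m/s.
Drift = 4.644 × 87.043 = 404.252 m (downstream).

404.3 m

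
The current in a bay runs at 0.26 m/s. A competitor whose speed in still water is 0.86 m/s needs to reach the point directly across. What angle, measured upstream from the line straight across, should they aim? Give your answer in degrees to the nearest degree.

To cancel the current, the upstream component of the competitor's velocity must equal the flow: 0.86 sin θ = 0.26.
sin θ = 0.26 / 0.86 = 0.3023.
θ = arcsin(0.3023) = 17.597°.

18°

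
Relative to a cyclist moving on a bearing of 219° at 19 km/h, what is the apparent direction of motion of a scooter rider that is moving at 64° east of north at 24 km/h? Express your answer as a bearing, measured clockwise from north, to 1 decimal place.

053.0°

Taking east as x and north as y: scooter rider velocity = (21.571, 10.521) km/h; cyclist velocity = (-11.957, -14.766) km/h.
Velocity of scooter rider relative to cyclist = (21.571, 10.521) − (-11.957, -14.766) = (33.528, 25.287) km/h.
Bearing = atan2(33.53, 25.29) = 52.98° clockwise from north.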